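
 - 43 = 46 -89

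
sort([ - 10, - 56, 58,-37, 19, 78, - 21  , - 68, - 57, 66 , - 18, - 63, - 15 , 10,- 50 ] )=[ -68, - 63,-57 , - 56,-50 ,- 37,-21, - 18, - 15, - 10,10, 19, 58, 66,78] 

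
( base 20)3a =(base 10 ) 70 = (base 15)4A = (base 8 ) 106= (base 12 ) 5a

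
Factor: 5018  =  2^1 * 13^1 * 193^1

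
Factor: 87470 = 2^1 * 5^1*8747^1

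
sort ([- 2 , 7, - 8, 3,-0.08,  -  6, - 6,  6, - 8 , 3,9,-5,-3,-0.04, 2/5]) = [-8, -8, - 6, - 6, - 5 , - 3, - 2,-0.08,-0.04,2/5, 3, 3, 6 , 7,9]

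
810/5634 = 45/313  =  0.14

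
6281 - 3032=3249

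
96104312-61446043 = 34658269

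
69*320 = 22080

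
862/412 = 2 + 19/206 = 2.09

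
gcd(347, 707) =1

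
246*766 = 188436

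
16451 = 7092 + 9359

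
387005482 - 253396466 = 133609016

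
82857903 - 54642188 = 28215715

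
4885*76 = 371260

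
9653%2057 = 1425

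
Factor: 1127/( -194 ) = - 2^( - 1 )*7^2*23^1*97^( - 1 ) 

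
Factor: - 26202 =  - 2^1*3^1 * 11^1*397^1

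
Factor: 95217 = 3^1*17^1 * 1867^1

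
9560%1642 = 1350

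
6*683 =4098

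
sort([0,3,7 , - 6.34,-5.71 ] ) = [ - 6.34, - 5.71, 0,3,7] 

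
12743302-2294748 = 10448554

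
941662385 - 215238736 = 726423649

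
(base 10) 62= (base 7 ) 116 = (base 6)142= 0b111110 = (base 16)3e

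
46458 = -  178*(  -  261 ) 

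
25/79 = 25/79  =  0.32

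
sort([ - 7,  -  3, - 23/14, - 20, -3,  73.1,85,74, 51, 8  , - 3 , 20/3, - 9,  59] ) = [ - 20, - 9, - 7, - 3  ,-3,-3, - 23/14,20/3,8,51,  59,73.1, 74, 85] 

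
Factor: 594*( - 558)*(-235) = 77891220= 2^2*3^5*5^1*11^1 * 31^1*47^1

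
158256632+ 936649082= 1094905714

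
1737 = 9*193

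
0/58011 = 0 = 0.00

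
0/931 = 0=0.00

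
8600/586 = 14 + 198/293 = 14.68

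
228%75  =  3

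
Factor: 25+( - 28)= - 3^1 = - 3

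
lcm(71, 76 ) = 5396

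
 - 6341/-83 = 76 + 33/83 = 76.40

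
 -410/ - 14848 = 205/7424 = 0.03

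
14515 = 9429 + 5086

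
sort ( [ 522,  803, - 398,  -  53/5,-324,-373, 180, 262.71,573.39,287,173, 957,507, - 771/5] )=[  -  398,  -  373 , - 324,-771/5, - 53/5, 173, 180, 262.71,287, 507,522, 573.39, 803, 957 ] 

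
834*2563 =2137542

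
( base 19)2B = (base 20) 29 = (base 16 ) 31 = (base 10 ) 49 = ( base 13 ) 3a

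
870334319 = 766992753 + 103341566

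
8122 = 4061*2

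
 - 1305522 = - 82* 15921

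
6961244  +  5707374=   12668618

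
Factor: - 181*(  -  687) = 124347 = 3^1*181^1*229^1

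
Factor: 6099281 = 31^1*196751^1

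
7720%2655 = 2410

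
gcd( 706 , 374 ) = 2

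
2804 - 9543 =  - 6739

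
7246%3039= 1168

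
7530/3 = 2510 = 2510.00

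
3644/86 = 1822/43 = 42.37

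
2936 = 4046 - 1110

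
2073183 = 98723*21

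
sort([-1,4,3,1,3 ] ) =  [-1, 1,3,3,4]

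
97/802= 97/802=0.12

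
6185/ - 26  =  -6185/26=- 237.88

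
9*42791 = 385119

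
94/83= 94/83 = 1.13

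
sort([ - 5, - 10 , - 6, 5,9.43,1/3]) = [- 10, - 6,- 5, 1/3,5 , 9.43]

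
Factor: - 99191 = -99191^1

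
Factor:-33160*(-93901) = 3113757160 =2^3*5^1 * 829^1  *93901^1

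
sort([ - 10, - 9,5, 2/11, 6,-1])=[ - 10,  -  9, - 1, 2/11,  5, 6 ] 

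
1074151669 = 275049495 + 799102174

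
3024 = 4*756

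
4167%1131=774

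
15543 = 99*157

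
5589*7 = 39123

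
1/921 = 1/921 = 0.00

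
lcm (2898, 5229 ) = 240534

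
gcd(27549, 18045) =9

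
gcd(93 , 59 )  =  1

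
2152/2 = 1076 = 1076.00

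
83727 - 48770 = 34957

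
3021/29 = 104 + 5/29=104.17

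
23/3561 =23/3561  =  0.01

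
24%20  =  4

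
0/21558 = 0 = 0.00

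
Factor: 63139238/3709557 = 2^1*3^( - 4 )*41^( - 1 )*619^1*1117^(  -  1 ) * 51001^1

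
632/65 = 9 + 47/65 =9.72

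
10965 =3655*3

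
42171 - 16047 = 26124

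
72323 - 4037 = 68286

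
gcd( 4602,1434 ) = 6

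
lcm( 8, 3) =24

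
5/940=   1/188 = 0.01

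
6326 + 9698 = 16024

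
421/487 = 421/487 = 0.86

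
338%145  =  48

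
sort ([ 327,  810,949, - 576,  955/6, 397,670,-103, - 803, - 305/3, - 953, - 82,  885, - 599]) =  [ - 953, - 803, -599,-576, - 103,  -  305/3,- 82,  955/6, 327, 397,670,810,885,  949] 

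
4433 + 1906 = 6339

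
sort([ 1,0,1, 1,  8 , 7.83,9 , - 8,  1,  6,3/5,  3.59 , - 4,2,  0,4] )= [ - 8, - 4, 0,0, 3/5,1, 1, 1 , 1,2, 3.59,4, 6,7.83, 8,9] 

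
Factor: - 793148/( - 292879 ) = 2^2*83^1 * 2389^1*292879^( - 1 )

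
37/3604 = 37/3604 = 0.01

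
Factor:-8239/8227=-7^1*11^1*19^(-1)*107^1*433^ (-1 )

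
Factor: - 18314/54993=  - 2^1*3^(-1)*23^( - 1) * 797^( - 1 )*9157^1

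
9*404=3636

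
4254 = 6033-1779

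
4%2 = 0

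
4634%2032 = 570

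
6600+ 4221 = 10821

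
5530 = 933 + 4597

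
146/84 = 1 + 31/42=1.74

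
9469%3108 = 145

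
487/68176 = 487/68176= 0.01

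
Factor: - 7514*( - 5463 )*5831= 239356614042= 2^1  *3^2 * 7^3*13^1*17^3*607^1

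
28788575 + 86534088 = 115322663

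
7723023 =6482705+1240318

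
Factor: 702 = 2^1 * 3^3*13^1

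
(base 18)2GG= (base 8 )1670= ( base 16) 3B8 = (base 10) 952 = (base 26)1AG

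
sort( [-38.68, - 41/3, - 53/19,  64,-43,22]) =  [-43, - 38.68 , - 41/3,-53/19,22 , 64 ]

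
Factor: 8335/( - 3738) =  - 2^ ( - 1 )*3^( - 1)*5^1 * 7^( - 1 )*89^ ( - 1)*1667^1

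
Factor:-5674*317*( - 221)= 2^1*13^1*17^1*317^1*2837^1  =  397503418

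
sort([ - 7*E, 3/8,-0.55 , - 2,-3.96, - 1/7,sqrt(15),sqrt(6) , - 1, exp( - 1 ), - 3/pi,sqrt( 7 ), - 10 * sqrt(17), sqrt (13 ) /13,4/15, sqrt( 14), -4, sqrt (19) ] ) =[-10*sqrt(17), - 7*E, - 4, - 3.96, - 2, - 1, - 3/pi ,-0.55,-1/7,4/15,sqrt (13)/13,exp( - 1) , 3/8 , sqrt(6), sqrt(7 ), sqrt (14), sqrt(15),sqrt ( 19) ] 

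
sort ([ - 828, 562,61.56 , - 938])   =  [ - 938,-828,61.56, 562]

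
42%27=15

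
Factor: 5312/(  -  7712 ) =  - 166/241 = - 2^1*83^1*241^(  -  1 ) 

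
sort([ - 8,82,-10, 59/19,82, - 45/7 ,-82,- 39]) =[ - 82, - 39, - 10, - 8,-45/7,59/19,82,  82 ]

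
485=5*97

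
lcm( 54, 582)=5238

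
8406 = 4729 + 3677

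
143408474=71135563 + 72272911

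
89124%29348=1080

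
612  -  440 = 172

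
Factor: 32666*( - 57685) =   -  1884338210 = - 2^1*5^1*83^1* 139^1*16333^1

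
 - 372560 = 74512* (  -  5)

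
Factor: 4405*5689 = 5^1*881^1 * 5689^1= 25060045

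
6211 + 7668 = 13879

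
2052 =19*108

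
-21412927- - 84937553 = 63524626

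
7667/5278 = 7667/5278 =1.45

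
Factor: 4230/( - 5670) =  - 3^( - 2)*7^( -1)*47^1 = -47/63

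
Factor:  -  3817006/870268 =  -2^( - 1)*7^( - 1)*233^1 * 8191^1*31081^( - 1) = -  1908503/435134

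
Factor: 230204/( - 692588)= -233^1*701^( - 1 ) = -233/701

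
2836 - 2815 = 21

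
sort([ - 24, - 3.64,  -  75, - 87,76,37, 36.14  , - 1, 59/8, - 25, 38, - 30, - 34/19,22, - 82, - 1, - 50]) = [ - 87, - 82 , - 75, - 50 , - 30, - 25, - 24, - 3.64,-34/19, - 1 , - 1,  59/8, 22, 36.14 , 37, 38,  76]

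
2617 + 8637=11254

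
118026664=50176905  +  67849759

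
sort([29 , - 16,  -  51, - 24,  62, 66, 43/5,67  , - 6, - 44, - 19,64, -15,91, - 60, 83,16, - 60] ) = [- 60,  -  60, - 51, - 44, - 24, - 19, - 16, - 15,  -  6, 43/5, 16,29, 62,64,66,67,83 , 91 ] 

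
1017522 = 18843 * 54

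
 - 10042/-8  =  1255+1/4 = 1255.25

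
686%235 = 216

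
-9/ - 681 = 3/227 = 0.01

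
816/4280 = 102/535 = 0.19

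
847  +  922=1769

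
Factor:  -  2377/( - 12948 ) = 2^(-2 )*3^( - 1 )*13^( - 1) * 83^( - 1)*2377^1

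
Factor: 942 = 2^1 * 3^1*157^1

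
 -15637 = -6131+-9506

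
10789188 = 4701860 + 6087328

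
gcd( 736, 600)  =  8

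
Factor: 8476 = 2^2*13^1*163^1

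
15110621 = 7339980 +7770641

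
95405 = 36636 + 58769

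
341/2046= 1/6 = 0.17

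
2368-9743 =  - 7375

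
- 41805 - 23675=- 65480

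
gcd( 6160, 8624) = 1232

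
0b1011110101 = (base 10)757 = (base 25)157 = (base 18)261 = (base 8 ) 1365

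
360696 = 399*904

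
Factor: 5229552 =2^4 * 3^1 * 108949^1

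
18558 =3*6186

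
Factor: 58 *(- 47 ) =-2726 = - 2^1*29^1* 47^1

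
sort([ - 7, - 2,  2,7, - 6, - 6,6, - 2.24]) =[ - 7,-6, - 6, - 2.24, - 2,2, 6,  7]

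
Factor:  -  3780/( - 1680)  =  9/4 = 2^(-2)*3^2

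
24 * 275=6600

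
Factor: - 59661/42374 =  - 2^ ( - 1 )*3^2*7^1 * 947^1 * 21187^( - 1 )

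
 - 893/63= - 15 + 52/63 =- 14.17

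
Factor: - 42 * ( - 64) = 2688 = 2^7 * 3^1 * 7^1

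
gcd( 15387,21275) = 23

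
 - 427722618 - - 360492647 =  -67229971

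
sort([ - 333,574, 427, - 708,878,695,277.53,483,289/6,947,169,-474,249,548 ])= [ - 708, - 474, - 333,289/6, 169,249,277.53, 427 , 483,548  ,  574,695,878,947 ] 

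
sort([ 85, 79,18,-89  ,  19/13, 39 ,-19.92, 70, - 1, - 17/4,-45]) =[-89, - 45, - 19.92,  -  17/4,- 1, 19/13, 18 , 39,70, 79, 85]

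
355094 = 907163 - 552069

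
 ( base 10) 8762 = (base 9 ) 13015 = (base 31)93K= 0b10001000111010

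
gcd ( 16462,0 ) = 16462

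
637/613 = 637/613 =1.04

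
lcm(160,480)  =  480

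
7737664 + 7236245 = 14973909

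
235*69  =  16215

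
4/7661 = 4/7661 = 0.00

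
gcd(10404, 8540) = 4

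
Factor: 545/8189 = 5^1*19^( - 1 )*109^1*431^( - 1) 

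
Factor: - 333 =-3^2 * 37^1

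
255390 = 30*8513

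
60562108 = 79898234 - 19336126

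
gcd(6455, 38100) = 5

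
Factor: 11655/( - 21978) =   -  2^( - 1)*3^( - 1 )*5^1*7^1*11^(-1)=- 35/66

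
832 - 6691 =- 5859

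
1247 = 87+1160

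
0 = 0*(-9172)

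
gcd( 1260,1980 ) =180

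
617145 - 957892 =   -  340747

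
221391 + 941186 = 1162577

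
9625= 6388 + 3237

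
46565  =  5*9313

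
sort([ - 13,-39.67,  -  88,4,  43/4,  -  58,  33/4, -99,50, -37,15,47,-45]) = [  -  99, - 88,  -  58, - 45,- 39.67, - 37, -13,4 , 33/4 , 43/4 , 15,47,50]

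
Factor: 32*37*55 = 2^5*5^1 * 11^1*37^1 = 65120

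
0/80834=0 = 0.00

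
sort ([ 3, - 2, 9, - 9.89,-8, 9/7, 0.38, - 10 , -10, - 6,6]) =[-10,-10,-9.89, -8,-6, - 2,0.38, 9/7, 3, 6, 9 ] 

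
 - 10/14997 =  - 1 + 14987/14997 = -0.00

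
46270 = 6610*7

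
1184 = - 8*( - 148 ) 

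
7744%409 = 382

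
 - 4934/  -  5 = 986  +  4/5   =  986.80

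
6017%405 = 347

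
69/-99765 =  -1 + 33232/33255  =  - 0.00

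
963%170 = 113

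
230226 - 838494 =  - 608268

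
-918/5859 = -34/217 = -  0.16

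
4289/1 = 4289= 4289.00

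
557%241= 75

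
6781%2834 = 1113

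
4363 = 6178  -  1815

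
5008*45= 225360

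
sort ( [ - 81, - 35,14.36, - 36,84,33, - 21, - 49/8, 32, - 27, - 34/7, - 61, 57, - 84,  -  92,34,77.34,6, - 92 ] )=[ - 92, - 92, - 84, - 81, - 61, - 36 ,  -  35 , - 27,-21, - 49/8, - 34/7,6, 14.36,32,  33,34, 57, 77.34, 84 ]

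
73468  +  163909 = 237377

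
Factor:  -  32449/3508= - 2^( - 2)*37^1=-37/4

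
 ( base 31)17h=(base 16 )4AB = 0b10010101011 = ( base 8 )2253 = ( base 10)1195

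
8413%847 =790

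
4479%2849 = 1630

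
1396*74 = 103304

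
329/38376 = 329/38376= 0.01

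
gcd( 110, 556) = 2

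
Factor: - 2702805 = -3^1*5^1*7^1*25741^1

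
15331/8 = 15331/8 = 1916.38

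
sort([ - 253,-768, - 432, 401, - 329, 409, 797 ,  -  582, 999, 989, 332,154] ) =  [-768, - 582,  -  432,-329, - 253  ,  154,  332 , 401,409,797, 989,999 ] 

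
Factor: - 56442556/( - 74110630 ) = 28221278/37055315=2^1*5^(-1)*11^ ( - 1)*37^ ( - 1)*131^( - 1)*139^( - 1)*14110639^1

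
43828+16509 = 60337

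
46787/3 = 46787/3 = 15595.67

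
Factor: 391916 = 2^2 * 7^1*13997^1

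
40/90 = 4/9 = 0.44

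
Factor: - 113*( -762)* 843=72587358 = 2^1*3^2*113^1*127^1*  281^1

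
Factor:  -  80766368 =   -  2^5 * 2523949^1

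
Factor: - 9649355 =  - 5^1*1929871^1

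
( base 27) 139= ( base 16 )333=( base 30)r9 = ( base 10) 819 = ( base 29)s7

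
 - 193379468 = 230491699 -423871167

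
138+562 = 700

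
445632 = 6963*64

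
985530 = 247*3990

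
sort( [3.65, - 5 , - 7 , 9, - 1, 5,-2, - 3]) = [ - 7, - 5, - 3 ,-2 , - 1,3.65 , 5,9]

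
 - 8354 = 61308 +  - 69662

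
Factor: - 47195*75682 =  - 2^1* 5^1*79^1*479^1*9439^1 = - 3571811990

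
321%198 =123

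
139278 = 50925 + 88353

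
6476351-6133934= 342417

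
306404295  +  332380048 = 638784343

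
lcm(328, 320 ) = 13120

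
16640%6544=3552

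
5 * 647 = 3235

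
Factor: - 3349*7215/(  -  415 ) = 3^1*13^1 * 17^1 * 37^1*83^(  -  1)*197^1= 4832607/83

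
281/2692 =281/2692 = 0.10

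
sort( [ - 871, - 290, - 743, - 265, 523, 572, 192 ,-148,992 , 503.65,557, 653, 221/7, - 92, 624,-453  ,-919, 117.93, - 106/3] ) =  [-919,- 871,-743,-453, -290, - 265, - 148, - 92,-106/3  ,  221/7, 117.93,  192,503.65, 523,557, 572, 624, 653, 992]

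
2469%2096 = 373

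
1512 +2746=4258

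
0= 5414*0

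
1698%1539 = 159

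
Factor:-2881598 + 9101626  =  6220028 = 2^2 *17^1 * 23^1*41^1*97^1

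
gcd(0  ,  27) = 27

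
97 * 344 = 33368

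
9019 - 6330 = 2689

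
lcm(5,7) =35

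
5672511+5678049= 11350560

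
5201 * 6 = 31206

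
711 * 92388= 65687868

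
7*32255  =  225785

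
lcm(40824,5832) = 40824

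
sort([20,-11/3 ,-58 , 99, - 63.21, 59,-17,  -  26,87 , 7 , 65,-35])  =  [  -  63.21,-58, - 35, - 26,  -  17,  -  11/3 , 7,20, 59, 65,87 , 99 ]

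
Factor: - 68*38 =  - 2584 = -2^3 * 17^1*19^1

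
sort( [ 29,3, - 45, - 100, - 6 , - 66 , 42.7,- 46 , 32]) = [ - 100, - 66, - 46, - 45, - 6, 3 , 29, 32, 42.7]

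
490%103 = 78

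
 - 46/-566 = 23/283=0.08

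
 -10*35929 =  - 359290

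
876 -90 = 786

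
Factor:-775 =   -  5^2 * 31^1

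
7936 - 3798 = 4138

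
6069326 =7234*839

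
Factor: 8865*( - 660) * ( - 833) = 2^2 * 3^3 * 5^2 * 7^2 * 11^1 * 17^1 * 197^1 = 4873799700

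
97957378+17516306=115473684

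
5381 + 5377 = 10758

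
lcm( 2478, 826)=2478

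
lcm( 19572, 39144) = 39144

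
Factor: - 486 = - 2^1*3^5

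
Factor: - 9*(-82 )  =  2^1* 3^2*41^1 = 738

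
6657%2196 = 69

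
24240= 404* 60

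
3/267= 1/89  =  0.01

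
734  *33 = 24222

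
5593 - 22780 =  - 17187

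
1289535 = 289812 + 999723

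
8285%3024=2237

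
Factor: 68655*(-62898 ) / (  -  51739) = 2^1*3^2*5^1*11^1*23^1*31^ ( - 1)*199^1*953^1 *1669^( - 1) = 4318262190/51739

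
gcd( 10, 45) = 5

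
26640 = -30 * (-888)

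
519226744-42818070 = 476408674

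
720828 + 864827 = 1585655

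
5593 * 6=33558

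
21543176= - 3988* ( - 5402) 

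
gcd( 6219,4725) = 9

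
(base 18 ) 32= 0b111000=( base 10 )56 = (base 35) 1l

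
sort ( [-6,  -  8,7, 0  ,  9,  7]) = [ - 8,- 6,0,7,7,9]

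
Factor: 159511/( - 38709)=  - 853/207=-  3^( - 2 ) *23^ ( - 1)*853^1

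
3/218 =3/218 = 0.01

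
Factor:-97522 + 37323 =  - 37^1*1627^1  =  - 60199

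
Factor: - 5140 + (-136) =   -  5276 = - 2^2 *1319^1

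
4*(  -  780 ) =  - 3120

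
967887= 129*7503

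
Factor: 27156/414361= 2^2*3^1*31^1*73^1 *414361^(-1 )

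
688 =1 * 688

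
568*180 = 102240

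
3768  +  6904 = 10672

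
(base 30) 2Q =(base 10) 86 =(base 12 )72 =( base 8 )126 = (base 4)1112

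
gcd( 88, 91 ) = 1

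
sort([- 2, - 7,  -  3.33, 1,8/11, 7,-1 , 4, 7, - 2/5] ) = [ -7, -3.33, - 2, - 1, - 2/5,  8/11,1, 4, 7, 7] 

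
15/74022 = 5/24674=0.00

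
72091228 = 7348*9811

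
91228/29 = 91228/29 = 3145.79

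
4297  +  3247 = 7544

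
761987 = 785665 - 23678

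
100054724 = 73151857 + 26902867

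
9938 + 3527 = 13465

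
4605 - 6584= - 1979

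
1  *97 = 97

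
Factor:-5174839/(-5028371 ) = 23^1*457^( - 1 )*11003^( - 1 ) * 224993^1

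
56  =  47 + 9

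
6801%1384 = 1265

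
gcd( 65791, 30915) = 1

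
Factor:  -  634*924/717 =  - 195272/239 = - 2^3*7^1*11^1* 239^( - 1 )*317^1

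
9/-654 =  - 1 + 215/218=- 0.01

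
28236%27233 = 1003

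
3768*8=30144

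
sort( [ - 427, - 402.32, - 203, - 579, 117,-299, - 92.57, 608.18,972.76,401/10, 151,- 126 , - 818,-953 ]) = [ -953, - 818, - 579, -427,  -  402.32,-299  , - 203, - 126, - 92.57, 401/10,117, 151,608.18, 972.76] 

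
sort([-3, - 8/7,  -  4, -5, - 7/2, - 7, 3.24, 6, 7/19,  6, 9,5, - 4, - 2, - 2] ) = [ - 7, - 5, - 4, - 4, - 7/2, - 3, - 2, - 2 , - 8/7, 7/19,  3.24,5, 6,  6,  9] 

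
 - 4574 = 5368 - 9942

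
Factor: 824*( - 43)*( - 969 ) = 2^3 * 3^1*17^1 * 19^1 *43^1 *103^1 =34333608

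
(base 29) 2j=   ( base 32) 2d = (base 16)4D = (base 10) 77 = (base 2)1001101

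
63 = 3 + 60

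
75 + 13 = 88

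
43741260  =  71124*615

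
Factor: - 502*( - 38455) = 19304410 =2^1*5^1*251^1*7691^1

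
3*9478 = 28434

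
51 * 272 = 13872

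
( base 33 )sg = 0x3ac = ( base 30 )11a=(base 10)940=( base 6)4204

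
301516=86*3506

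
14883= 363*41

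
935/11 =85= 85.00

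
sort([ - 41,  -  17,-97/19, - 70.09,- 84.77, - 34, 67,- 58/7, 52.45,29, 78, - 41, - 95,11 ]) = [ - 95, - 84.77, - 70.09,  -  41,  -  41, - 34, - 17, - 58/7,  -  97/19, 11, 29, 52.45, 67,78] 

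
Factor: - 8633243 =-2473^1 * 3491^1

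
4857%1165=197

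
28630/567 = 4090/81 = 50.49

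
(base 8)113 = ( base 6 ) 203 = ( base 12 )63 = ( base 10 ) 75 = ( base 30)2f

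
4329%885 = 789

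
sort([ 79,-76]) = [ - 76,79 ] 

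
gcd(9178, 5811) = 13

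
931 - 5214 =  - 4283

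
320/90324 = 80/22581  =  0.00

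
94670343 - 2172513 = 92497830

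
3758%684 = 338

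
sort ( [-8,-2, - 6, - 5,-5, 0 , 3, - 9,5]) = [ - 9, - 8,-6, - 5,-5, - 2, 0,3, 5 ]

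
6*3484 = 20904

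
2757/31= 2757/31 = 88.94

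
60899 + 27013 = 87912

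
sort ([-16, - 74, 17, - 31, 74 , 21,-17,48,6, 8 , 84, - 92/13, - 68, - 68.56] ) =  [ -74, - 68.56, - 68, - 31, - 17, - 16, - 92/13, 6,8,17,21, 48,74,84] 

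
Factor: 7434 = 2^1*3^2*7^1*59^1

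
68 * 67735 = 4605980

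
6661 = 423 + 6238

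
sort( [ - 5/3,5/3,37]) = [ -5/3,5/3,37] 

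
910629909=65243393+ 845386516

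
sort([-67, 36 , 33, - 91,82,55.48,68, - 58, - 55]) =[  -  91, - 67,- 58, - 55,33,36,55.48, 68, 82 ]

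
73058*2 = 146116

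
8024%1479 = 629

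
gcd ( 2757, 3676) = 919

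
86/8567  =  86/8567= 0.01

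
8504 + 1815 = 10319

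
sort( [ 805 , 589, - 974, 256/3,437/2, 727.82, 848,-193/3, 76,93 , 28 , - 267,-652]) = [ - 974, - 652, - 267, - 193/3,28, 76, 256/3 , 93, 437/2, 589,727.82,805,  848]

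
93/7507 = 93/7507 = 0.01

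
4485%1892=701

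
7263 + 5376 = 12639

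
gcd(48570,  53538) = 6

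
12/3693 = 4/1231  =  0.00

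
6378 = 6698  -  320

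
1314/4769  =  1314/4769  =  0.28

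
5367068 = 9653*556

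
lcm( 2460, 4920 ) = 4920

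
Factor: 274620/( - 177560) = -2^( - 1) * 3^1*193^( -1)*199^1 = - 597/386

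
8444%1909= 808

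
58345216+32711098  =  91056314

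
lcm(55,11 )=55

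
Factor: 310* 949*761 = 223878590 = 2^1*5^1 * 13^1* 31^1*73^1 * 761^1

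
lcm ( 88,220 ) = 440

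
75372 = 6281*12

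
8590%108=58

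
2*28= 56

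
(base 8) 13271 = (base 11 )4409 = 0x16B9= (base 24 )A29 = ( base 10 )5817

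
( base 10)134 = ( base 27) 4q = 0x86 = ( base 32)46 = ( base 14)98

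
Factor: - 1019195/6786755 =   -  47^1 * 4337^1*1357351^( - 1 ) = - 203839/1357351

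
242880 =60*4048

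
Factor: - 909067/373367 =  - 37^(-1 )*401^1 * 2267^1*10091^ ( -1)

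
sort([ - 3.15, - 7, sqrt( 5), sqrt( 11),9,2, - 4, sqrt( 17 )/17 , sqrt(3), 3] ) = [ - 7, - 4, - 3.15,sqrt( 17 )/17,sqrt(3),2, sqrt(5 ) , 3,sqrt(  11), 9]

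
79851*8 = 638808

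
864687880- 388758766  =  475929114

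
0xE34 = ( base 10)3636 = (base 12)2130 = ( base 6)24500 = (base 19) a17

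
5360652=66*81222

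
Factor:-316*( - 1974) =623784 = 2^3*3^1*7^1*47^1 * 79^1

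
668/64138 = 334/32069 = 0.01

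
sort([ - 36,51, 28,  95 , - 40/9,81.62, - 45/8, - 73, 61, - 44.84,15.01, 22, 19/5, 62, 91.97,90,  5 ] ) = [-73,-44.84, - 36, - 45/8, - 40/9 , 19/5, 5, 15.01, 22 , 28,51, 61,62, 81.62,90, 91.97, 95 ]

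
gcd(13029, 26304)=3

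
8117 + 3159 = 11276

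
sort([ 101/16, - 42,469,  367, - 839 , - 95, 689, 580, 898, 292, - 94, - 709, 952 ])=[ - 839,-709, - 95, - 94, - 42, 101/16, 292,367, 469,  580, 689, 898,952]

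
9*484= 4356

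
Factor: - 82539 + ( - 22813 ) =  - 2^3*13^1*1013^1  =  - 105352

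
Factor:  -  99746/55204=- 2^ ( - 1)*37^( - 1 )*53^1*373^ ( - 1 )*941^1 = -49873/27602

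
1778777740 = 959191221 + 819586519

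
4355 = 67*65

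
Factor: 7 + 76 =83 = 83^1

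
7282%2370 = 172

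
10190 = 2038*5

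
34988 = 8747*4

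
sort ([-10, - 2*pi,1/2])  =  [-10, - 2*pi,  1/2 ]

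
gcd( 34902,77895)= 9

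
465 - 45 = 420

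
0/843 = 0 = 0.00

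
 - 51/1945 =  - 1 + 1894/1945  =  -0.03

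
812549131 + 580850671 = 1393399802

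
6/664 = 3/332 = 0.01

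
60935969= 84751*719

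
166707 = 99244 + 67463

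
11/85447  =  11/85447 = 0.00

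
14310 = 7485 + 6825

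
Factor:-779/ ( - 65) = 5^(-1)*13^(-1)*19^1*41^1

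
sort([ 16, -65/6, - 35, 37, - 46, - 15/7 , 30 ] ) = [ - 46, - 35, - 65/6, - 15/7, 16, 30, 37]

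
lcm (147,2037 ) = 14259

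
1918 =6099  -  4181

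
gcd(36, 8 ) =4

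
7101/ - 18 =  - 395 +1/2 = - 394.50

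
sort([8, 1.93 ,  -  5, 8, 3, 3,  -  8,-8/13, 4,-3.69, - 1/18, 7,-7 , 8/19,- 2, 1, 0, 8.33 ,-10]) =[ - 10,-8,-7, - 5,-3.69, -2, -8/13,  -  1/18 , 0, 8/19 , 1,1.93, 3, 3, 4 , 7, 8,8,8.33] 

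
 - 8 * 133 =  -1064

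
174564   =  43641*4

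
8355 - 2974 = 5381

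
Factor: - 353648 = - 2^4*23^1* 31^2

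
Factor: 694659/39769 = 3^1 * 7^1*19^1*1741^1*39769^ ( -1 ) 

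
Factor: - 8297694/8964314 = -4148847/4482157 = -  3^3*19^( - 1) * 37^1*53^( - 1 ) *4153^1 *4451^(-1)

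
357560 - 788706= - 431146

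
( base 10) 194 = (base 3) 21012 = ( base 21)95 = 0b11000010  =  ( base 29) 6K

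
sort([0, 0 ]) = [ 0,0]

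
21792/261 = 7264/87 = 83.49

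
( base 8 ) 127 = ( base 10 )87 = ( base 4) 1113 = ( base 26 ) 39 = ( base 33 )2L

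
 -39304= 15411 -54715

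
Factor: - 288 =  - 2^5*3^2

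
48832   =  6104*8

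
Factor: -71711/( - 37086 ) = 2^( - 1)*3^( - 1 )*7^( - 1) * 883^( - 1)*71711^1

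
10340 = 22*470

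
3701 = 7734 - 4033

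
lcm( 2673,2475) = 66825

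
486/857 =486/857 =0.57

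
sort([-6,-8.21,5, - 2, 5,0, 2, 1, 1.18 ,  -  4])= [ - 8.21, -6, - 4 , - 2,  0,1,1.18,  2,  5, 5]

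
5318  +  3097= 8415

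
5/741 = 5/741 = 0.01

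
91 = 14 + 77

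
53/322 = 53/322= 0.16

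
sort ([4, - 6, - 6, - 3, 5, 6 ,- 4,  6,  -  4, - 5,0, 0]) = [ - 6, - 6, - 5, - 4, - 4, - 3,0 , 0,4,5,6, 6 ] 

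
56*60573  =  3392088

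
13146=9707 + 3439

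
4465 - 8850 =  - 4385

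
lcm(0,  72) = 0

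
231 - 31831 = - 31600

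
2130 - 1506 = 624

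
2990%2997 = 2990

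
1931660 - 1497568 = 434092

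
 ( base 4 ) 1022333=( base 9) 6522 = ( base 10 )4799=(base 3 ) 20120202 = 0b1001010111111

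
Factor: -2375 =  - 5^3*19^1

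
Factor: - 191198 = -2^1*7^2*1951^1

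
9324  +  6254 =15578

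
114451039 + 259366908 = 373817947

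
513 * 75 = 38475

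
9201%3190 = 2821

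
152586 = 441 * 346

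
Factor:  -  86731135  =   - 5^1*139^1*124793^1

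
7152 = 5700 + 1452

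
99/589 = 99/589 = 0.17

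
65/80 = 13/16 = 0.81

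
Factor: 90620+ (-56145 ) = 5^2 *7^1 * 197^1 = 34475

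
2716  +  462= 3178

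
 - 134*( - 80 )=10720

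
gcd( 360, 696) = 24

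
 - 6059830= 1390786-7450616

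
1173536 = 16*73346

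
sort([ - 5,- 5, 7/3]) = [ - 5, - 5,  7/3 ] 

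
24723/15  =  1648 + 1/5 = 1648.20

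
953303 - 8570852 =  - 7617549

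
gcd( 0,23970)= 23970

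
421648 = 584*722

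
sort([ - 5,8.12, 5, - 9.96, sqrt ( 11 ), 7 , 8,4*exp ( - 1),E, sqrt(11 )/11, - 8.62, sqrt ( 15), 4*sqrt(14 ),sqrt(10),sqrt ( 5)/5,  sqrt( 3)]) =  [ - 9.96 , - 8.62,-5, sqrt( 11 ) /11,sqrt(5)/5,4*exp (- 1 ), sqrt ( 3), E, sqrt( 10) , sqrt (11),sqrt(15), 5,7,8 , 8.12, 4*sqrt( 14 ) ]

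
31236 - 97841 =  - 66605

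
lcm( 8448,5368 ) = 515328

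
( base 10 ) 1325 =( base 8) 2455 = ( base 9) 1732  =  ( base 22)2g5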